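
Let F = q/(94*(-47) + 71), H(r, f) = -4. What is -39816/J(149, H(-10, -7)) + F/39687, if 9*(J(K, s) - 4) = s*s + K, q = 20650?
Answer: -2943871051546/1651257009 ≈ -1782.8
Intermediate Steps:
F = -2950/621 (F = 20650/(94*(-47) + 71) = 20650/(-4418 + 71) = 20650/(-4347) = 20650*(-1/4347) = -2950/621 ≈ -4.7504)
J(K, s) = 4 + K/9 + s**2/9 (J(K, s) = 4 + (s*s + K)/9 = 4 + (s**2 + K)/9 = 4 + (K + s**2)/9 = 4 + (K/9 + s**2/9) = 4 + K/9 + s**2/9)
-39816/J(149, H(-10, -7)) + F/39687 = -39816/(4 + (1/9)*149 + (1/9)*(-4)**2) - 2950/621/39687 = -39816/(4 + 149/9 + (1/9)*16) - 2950/621*1/39687 = -39816/(4 + 149/9 + 16/9) - 2950/24645627 = -39816/67/3 - 2950/24645627 = -39816*3/67 - 2950/24645627 = -119448/67 - 2950/24645627 = -2943871051546/1651257009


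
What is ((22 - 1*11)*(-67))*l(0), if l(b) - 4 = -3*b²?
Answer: -2948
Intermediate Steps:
l(b) = 4 - 3*b²
((22 - 1*11)*(-67))*l(0) = ((22 - 1*11)*(-67))*(4 - 3*0²) = ((22 - 11)*(-67))*(4 - 3*0) = (11*(-67))*(4 + 0) = -737*4 = -2948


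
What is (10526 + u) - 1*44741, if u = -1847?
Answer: -36062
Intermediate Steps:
(10526 + u) - 1*44741 = (10526 - 1847) - 1*44741 = 8679 - 44741 = -36062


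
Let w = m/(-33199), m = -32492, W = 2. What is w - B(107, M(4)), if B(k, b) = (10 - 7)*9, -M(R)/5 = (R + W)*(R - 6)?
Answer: -863881/33199 ≈ -26.021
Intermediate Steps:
M(R) = -5*(-6 + R)*(2 + R) (M(R) = -5*(R + 2)*(R - 6) = -5*(2 + R)*(-6 + R) = -5*(-6 + R)*(2 + R))
B(k, b) = 27 (B(k, b) = 3*9 = 27)
w = 32492/33199 (w = -32492/(-33199) = -32492*(-1/33199) = 32492/33199 ≈ 0.97870)
w - B(107, M(4)) = 32492/33199 - 1*27 = 32492/33199 - 27 = -863881/33199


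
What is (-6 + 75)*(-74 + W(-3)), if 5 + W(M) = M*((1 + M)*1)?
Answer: -5037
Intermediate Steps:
W(M) = -5 + M*(1 + M) (W(M) = -5 + M*((1 + M)*1) = -5 + M*(1 + M))
(-6 + 75)*(-74 + W(-3)) = (-6 + 75)*(-74 + (-5 - 3 + (-3)**2)) = 69*(-74 + (-5 - 3 + 9)) = 69*(-74 + 1) = 69*(-73) = -5037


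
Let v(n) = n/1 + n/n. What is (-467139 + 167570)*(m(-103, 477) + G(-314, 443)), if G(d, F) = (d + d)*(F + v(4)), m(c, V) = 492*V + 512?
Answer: 13824510212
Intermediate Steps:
v(n) = 1 + n (v(n) = n*1 + 1 = n + 1 = 1 + n)
m(c, V) = 512 + 492*V
G(d, F) = 2*d*(5 + F) (G(d, F) = (d + d)*(F + (1 + 4)) = (2*d)*(F + 5) = (2*d)*(5 + F) = 2*d*(5 + F))
(-467139 + 167570)*(m(-103, 477) + G(-314, 443)) = (-467139 + 167570)*((512 + 492*477) + 2*(-314)*(5 + 443)) = -299569*((512 + 234684) + 2*(-314)*448) = -299569*(235196 - 281344) = -299569*(-46148) = 13824510212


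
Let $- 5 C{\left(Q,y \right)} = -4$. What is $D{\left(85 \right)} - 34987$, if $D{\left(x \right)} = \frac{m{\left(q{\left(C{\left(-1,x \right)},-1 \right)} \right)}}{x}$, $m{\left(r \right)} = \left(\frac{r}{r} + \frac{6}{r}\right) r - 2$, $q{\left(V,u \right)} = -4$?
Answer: $-34987$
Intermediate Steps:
$C{\left(Q,y \right)} = \frac{4}{5}$ ($C{\left(Q,y \right)} = \left(- \frac{1}{5}\right) \left(-4\right) = \frac{4}{5}$)
$m{\left(r \right)} = -2 + r \left(1 + \frac{6}{r}\right)$ ($m{\left(r \right)} = \left(1 + \frac{6}{r}\right) r - 2 = r \left(1 + \frac{6}{r}\right) - 2 = -2 + r \left(1 + \frac{6}{r}\right)$)
$D{\left(x \right)} = 0$ ($D{\left(x \right)} = \frac{4 - 4}{x} = \frac{0}{x} = 0$)
$D{\left(85 \right)} - 34987 = 0 - 34987 = -34987$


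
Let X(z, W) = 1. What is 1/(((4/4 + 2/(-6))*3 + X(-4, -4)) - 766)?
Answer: -1/763 ≈ -0.0013106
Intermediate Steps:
1/(((4/4 + 2/(-6))*3 + X(-4, -4)) - 766) = 1/(((4/4 + 2/(-6))*3 + 1) - 766) = 1/(((4*(¼) + 2*(-⅙))*3 + 1) - 766) = 1/(((1 - ⅓)*3 + 1) - 766) = 1/(((⅔)*3 + 1) - 766) = 1/((2 + 1) - 766) = 1/(3 - 766) = 1/(-763) = -1/763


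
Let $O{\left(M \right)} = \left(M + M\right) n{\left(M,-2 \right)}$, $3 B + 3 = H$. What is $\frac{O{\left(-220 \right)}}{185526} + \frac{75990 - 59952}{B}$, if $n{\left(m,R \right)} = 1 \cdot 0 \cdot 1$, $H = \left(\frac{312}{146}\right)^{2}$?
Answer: $\frac{7769682}{253} \approx 30710.0$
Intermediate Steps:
$H = \frac{24336}{5329}$ ($H = \left(312 \cdot \frac{1}{146}\right)^{2} = \left(\frac{156}{73}\right)^{2} = \frac{24336}{5329} \approx 4.5667$)
$B = \frac{2783}{5329}$ ($B = -1 + \frac{1}{3} \cdot \frac{24336}{5329} = -1 + \frac{8112}{5329} = \frac{2783}{5329} \approx 0.52224$)
$n{\left(m,R \right)} = 0$ ($n{\left(m,R \right)} = 0 \cdot 1 = 0$)
$O{\left(M \right)} = 0$ ($O{\left(M \right)} = \left(M + M\right) 0 = 2 M 0 = 0$)
$\frac{O{\left(-220 \right)}}{185526} + \frac{75990 - 59952}{B} = \frac{0}{185526} + \frac{75990 - 59952}{\frac{2783}{5329}} = 0 \cdot \frac{1}{185526} + 16038 \cdot \frac{5329}{2783} = 0 + \frac{7769682}{253} = \frac{7769682}{253}$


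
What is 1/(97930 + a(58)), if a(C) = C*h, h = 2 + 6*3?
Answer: 1/99090 ≈ 1.0092e-5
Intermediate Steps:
h = 20 (h = 2 + 18 = 20)
a(C) = 20*C (a(C) = C*20 = 20*C)
1/(97930 + a(58)) = 1/(97930 + 20*58) = 1/(97930 + 1160) = 1/99090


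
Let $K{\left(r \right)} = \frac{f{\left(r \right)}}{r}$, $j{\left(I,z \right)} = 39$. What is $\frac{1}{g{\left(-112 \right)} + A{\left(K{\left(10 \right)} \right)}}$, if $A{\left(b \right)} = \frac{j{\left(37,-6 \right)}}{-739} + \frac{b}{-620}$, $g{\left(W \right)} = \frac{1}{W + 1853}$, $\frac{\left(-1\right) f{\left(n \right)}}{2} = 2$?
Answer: $- \frac{1994228450}{102811401} \approx -19.397$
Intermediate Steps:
$f{\left(n \right)} = -4$ ($f{\left(n \right)} = \left(-2\right) 2 = -4$)
$g{\left(W \right)} = \frac{1}{1853 + W}$
$K{\left(r \right)} = - \frac{4}{r}$
$A{\left(b \right)} = - \frac{39}{739} - \frac{b}{620}$ ($A{\left(b \right)} = \frac{39}{-739} + \frac{b}{-620} = 39 \left(- \frac{1}{739}\right) + b \left(- \frac{1}{620}\right) = - \frac{39}{739} - \frac{b}{620}$)
$\frac{1}{g{\left(-112 \right)} + A{\left(K{\left(10 \right)} \right)}} = \frac{1}{\frac{1}{1853 - 112} - \left(\frac{39}{739} + \frac{\left(-4\right) \frac{1}{10}}{620}\right)} = \frac{1}{\frac{1}{1741} - \left(\frac{39}{739} + \frac{\left(-4\right) \frac{1}{10}}{620}\right)} = \frac{1}{\frac{1}{1741} - \frac{59711}{1145450}} = \frac{1}{- \frac{102811401}{1994228450}} = - \frac{1994228450}{102811401}$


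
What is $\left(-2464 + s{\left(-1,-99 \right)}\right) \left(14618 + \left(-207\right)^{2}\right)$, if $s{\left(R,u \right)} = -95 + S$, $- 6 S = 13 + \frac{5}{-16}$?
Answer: $- \frac{14129238889}{96} \approx -1.4718 \cdot 10^{8}$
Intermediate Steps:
$S = - \frac{203}{96}$ ($S = - \frac{13 + \frac{5}{-16}}{6} = - \frac{13 + 5 \left(- \frac{1}{16}\right)}{6} = - \frac{13 - \frac{5}{16}}{6} = \left(- \frac{1}{6}\right) \frac{203}{16} = - \frac{203}{96} \approx -2.1146$)
$s{\left(R,u \right)} = - \frac{9323}{96}$ ($s{\left(R,u \right)} = -95 - \frac{203}{96} = - \frac{9323}{96}$)
$\left(-2464 + s{\left(-1,-99 \right)}\right) \left(14618 + \left(-207\right)^{2}\right) = \left(-2464 - \frac{9323}{96}\right) \left(14618 + \left(-207\right)^{2}\right) = - \frac{245867 \left(14618 + 42849\right)}{96} = \left(- \frac{245867}{96}\right) 57467 = - \frac{14129238889}{96}$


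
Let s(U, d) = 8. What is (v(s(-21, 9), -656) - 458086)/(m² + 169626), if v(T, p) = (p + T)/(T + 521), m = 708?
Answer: -121164071/177450405 ≈ -0.68281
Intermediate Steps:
v(T, p) = (T + p)/(521 + T)
(v(s(-21, 9), -656) - 458086)/(m² + 169626) = ((8 - 656)/(521 + 8) - 458086)/(708² + 169626) = (-648/529 - 458086)/(501264 + 169626) = ((1/529)*(-648) - 458086)/670890 = (-648/529 - 458086)*(1/670890) = -242328142/529*1/670890 = -121164071/177450405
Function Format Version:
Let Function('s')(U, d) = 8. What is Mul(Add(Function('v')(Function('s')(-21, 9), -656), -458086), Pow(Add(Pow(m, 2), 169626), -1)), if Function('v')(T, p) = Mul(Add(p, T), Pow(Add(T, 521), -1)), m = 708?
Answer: Rational(-121164071, 177450405) ≈ -0.68281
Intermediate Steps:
Function('v')(T, p) = Mul(Pow(Add(521, T), -1), Add(T, p)) (Function('v')(T, p) = Mul(Add(T, p), Pow(Add(521, T), -1)) = Mul(Pow(Add(521, T), -1), Add(T, p)))
Mul(Add(Function('v')(Function('s')(-21, 9), -656), -458086), Pow(Add(Pow(m, 2), 169626), -1)) = Mul(Add(Mul(Pow(Add(521, 8), -1), Add(8, -656)), -458086), Pow(Add(Pow(708, 2), 169626), -1)) = Mul(Add(Mul(Pow(529, -1), -648), -458086), Pow(Add(501264, 169626), -1)) = Mul(Add(Mul(Rational(1, 529), -648), -458086), Pow(670890, -1)) = Mul(Add(Rational(-648, 529), -458086), Rational(1, 670890)) = Mul(Rational(-242328142, 529), Rational(1, 670890)) = Rational(-121164071, 177450405)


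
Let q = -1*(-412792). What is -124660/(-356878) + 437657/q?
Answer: 103824402783/73658191688 ≈ 1.4095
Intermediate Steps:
q = 412792
-124660/(-356878) + 437657/q = -124660/(-356878) + 437657/412792 = -124660*(-1/356878) + 437657*(1/412792) = 62330/178439 + 437657/412792 = 103824402783/73658191688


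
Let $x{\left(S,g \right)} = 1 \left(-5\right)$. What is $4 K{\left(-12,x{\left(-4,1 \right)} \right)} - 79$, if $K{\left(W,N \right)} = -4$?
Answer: $-95$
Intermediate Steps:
$x{\left(S,g \right)} = -5$
$4 K{\left(-12,x{\left(-4,1 \right)} \right)} - 79 = 4 \left(-4\right) - 79 = -16 - 79 = -95$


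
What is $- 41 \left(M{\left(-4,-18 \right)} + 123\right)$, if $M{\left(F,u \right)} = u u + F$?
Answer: $-18163$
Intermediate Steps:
$M{\left(F,u \right)} = F + u^{2}$ ($M{\left(F,u \right)} = u^{2} + F = F + u^{2}$)
$- 41 \left(M{\left(-4,-18 \right)} + 123\right) = - 41 \left(\left(-4 + \left(-18\right)^{2}\right) + 123\right) = - 41 \left(\left(-4 + 324\right) + 123\right) = - 41 \left(320 + 123\right) = \left(-41\right) 443 = -18163$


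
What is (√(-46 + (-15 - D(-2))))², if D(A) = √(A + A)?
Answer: -61 - 2*I ≈ -61.0 - 2.0*I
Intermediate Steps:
D(A) = √2*√A (D(A) = √(2*A) = √2*√A)
(√(-46 + (-15 - D(-2))))² = (√(-46 + (-15 - √2*√(-2))))² = (√(-46 + (-15 - √2*I*√2)))² = (√(-46 + (-15 - 2*I)))² = (√(-61 - 2*I))² = -61 - 2*I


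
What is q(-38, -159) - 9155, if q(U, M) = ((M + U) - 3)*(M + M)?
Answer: 54445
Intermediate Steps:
q(U, M) = 2*M*(-3 + M + U) (q(U, M) = (-3 + M + U)*(2*M) = 2*M*(-3 + M + U))
q(-38, -159) - 9155 = 2*(-159)*(-3 - 159 - 38) - 9155 = 2*(-159)*(-200) - 9155 = 63600 - 9155 = 54445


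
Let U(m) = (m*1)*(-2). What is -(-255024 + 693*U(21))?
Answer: 284130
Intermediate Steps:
U(m) = -2*m (U(m) = m*(-2) = -2*m)
-(-255024 + 693*U(21)) = -693/(1/(-2*21 - 368)) = -693/(1/(-42 - 368)) = -693/(1/(-410)) = -693/(-1/410) = -693*(-410) = 284130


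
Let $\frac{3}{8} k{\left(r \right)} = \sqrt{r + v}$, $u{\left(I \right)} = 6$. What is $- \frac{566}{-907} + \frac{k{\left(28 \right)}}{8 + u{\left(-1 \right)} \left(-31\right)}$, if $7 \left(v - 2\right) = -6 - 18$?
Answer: $\frac{566}{907} - \frac{4 \sqrt{1302}}{1869} \approx 0.54681$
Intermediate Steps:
$v = - \frac{10}{7}$ ($v = 2 + \frac{-6 - 18}{7} = 2 + \frac{1}{7} \left(-24\right) = 2 - \frac{24}{7} = - \frac{10}{7} \approx -1.4286$)
$k{\left(r \right)} = \frac{8 \sqrt{- \frac{10}{7} + r}}{3}$ ($k{\left(r \right)} = \frac{8 \sqrt{r - \frac{10}{7}}}{3} = \frac{8 \sqrt{- \frac{10}{7} + r}}{3}$)
$- \frac{566}{-907} + \frac{k{\left(28 \right)}}{8 + u{\left(-1 \right)} \left(-31\right)} = - \frac{566}{-907} + \frac{\frac{8}{21} \sqrt{-70 + 49 \cdot 28}}{8 + 6 \left(-31\right)} = \left(-566\right) \left(- \frac{1}{907}\right) + \frac{\frac{8}{21} \sqrt{-70 + 1372}}{8 - 186} = \frac{566}{907} + \frac{\frac{8}{21} \sqrt{1302}}{-178} = \frac{566}{907} + \frac{8 \sqrt{1302}}{21} \left(- \frac{1}{178}\right) = \frac{566}{907} - \frac{4 \sqrt{1302}}{1869}$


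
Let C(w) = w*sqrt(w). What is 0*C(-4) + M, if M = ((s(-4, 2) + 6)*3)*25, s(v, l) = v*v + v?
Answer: 1350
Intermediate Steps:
C(w) = w**(3/2)
s(v, l) = v + v**2 (s(v, l) = v**2 + v = v + v**2)
M = 1350 (M = ((-4*(1 - 4) + 6)*3)*25 = ((-4*(-3) + 6)*3)*25 = ((12 + 6)*3)*25 = (18*3)*25 = 54*25 = 1350)
0*C(-4) + M = 0*(-4)**(3/2) + 1350 = 0*(-8*I) + 1350 = 0 + 1350 = 1350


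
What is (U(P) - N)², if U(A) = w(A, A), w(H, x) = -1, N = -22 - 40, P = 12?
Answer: 3721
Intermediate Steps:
N = -62
U(A) = -1
(U(P) - N)² = (-1 - 1*(-62))² = (-1 + 62)² = 61² = 3721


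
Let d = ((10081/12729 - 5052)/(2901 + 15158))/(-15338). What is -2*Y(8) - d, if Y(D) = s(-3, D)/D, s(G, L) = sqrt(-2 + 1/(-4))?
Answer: -64296827/3525792242718 - 3*I/8 ≈ -1.8236e-5 - 0.375*I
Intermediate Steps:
s(G, L) = 3*I/2 (s(G, L) = sqrt(-2 - 1/4) = sqrt(-9/4) = 3*I/2)
d = 64296827/3525792242718 (d = ((10081*(1/12729) - 5052)/18059)*(-1/15338) = ((10081/12729 - 5052)*(1/18059))*(-1/15338) = -64296827/12729*1/18059*(-1/15338) = -64296827/229873011*(-1/15338) = 64296827/3525792242718 ≈ 1.8236e-5)
Y(D) = 3*I/(2*D) (Y(D) = (3*I/2)/D = 3*I/(2*D))
-2*Y(8) - d = -3*I/8 - 1*64296827/3525792242718 = -3*I/8 - 64296827/3525792242718 = -64296827/3525792242718 - 3*I/8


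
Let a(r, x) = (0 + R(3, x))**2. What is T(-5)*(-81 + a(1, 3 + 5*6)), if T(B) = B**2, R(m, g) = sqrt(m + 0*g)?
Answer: -1950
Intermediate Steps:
R(m, g) = sqrt(m) (R(m, g) = sqrt(m + 0) = sqrt(m))
a(r, x) = 3 (a(r, x) = (0 + sqrt(3))**2 = (sqrt(3))**2 = 3)
T(-5)*(-81 + a(1, 3 + 5*6)) = (-5)**2*(-81 + 3) = 25*(-78) = -1950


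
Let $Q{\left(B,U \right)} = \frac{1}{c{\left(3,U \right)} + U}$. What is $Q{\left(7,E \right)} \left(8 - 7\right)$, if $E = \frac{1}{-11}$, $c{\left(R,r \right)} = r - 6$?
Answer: $- \frac{11}{68} \approx -0.16176$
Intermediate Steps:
$c{\left(R,r \right)} = -6 + r$ ($c{\left(R,r \right)} = r - 6 = -6 + r$)
$E = - \frac{1}{11} \approx -0.090909$
$Q{\left(B,U \right)} = \frac{1}{-6 + 2 U}$ ($Q{\left(B,U \right)} = \frac{1}{\left(-6 + U\right) + U} = \frac{1}{-6 + 2 U}$)
$Q{\left(7,E \right)} \left(8 - 7\right) = \frac{1}{2 \left(-3 - \frac{1}{11}\right)} \left(8 - 7\right) = \frac{1}{2 \left(- \frac{34}{11}\right)} 1 = \frac{1}{2} \left(- \frac{11}{34}\right) 1 = \left(- \frac{11}{68}\right) 1 = - \frac{11}{68}$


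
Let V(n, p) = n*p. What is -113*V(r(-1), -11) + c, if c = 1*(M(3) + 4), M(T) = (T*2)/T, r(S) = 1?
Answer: 1249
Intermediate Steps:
M(T) = 2 (M(T) = (2*T)/T = 2)
c = 6 (c = 1*(2 + 4) = 1*6 = 6)
-113*V(r(-1), -11) + c = -113*(-11) + 6 = 1243 + 6 = 1249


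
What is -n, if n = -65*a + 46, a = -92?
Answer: -6026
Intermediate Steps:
n = 6026 (n = -65*(-92) + 46 = 5980 + 46 = 6026)
-n = -1*6026 = -6026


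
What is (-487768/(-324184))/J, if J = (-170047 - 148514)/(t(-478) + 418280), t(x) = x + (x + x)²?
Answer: -81197397598/12909047403 ≈ -6.2900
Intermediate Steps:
t(x) = x + 4*x² (t(x) = x + (2*x)² = x + 4*x²)
J = -318561/1331738 (J = (-170047 - 148514)/(-478*(1 + 4*(-478)) + 418280) = -318561/(-478*(1 - 1912) + 418280) = -318561/(-478*(-1911) + 418280) = -318561/(913458 + 418280) = -318561/1331738 ≈ -0.23921)
(-487768/(-324184))/J = (-487768/(-324184))/(-318561/1331738) = -487768*(-1/324184)*(-1331738/318561) = (60971/40523)*(-1331738/318561) = -81197397598/12909047403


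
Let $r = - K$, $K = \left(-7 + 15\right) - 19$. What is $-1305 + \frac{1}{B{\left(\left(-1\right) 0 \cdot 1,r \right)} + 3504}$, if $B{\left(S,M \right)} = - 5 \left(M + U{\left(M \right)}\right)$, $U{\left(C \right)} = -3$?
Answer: $- \frac{4520519}{3464} \approx -1305.0$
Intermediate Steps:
$K = -11$ ($K = 8 - 19 = -11$)
$r = 11$ ($r = \left(-1\right) \left(-11\right) = 11$)
$B{\left(S,M \right)} = 15 - 5 M$ ($B{\left(S,M \right)} = - 5 \left(M - 3\right) = - 5 \left(-3 + M\right) = 15 - 5 M$)
$-1305 + \frac{1}{B{\left(\left(-1\right) 0 \cdot 1,r \right)} + 3504} = -1305 + \frac{1}{\left(15 - 55\right) + 3504} = -1305 + \frac{1}{-40 + 3504} = -1305 + \frac{1}{3464} = - \frac{4520519}{3464}$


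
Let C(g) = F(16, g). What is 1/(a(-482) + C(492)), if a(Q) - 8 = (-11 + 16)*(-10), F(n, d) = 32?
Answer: -⅒ ≈ -0.10000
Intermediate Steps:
C(g) = 32
a(Q) = -42 (a(Q) = 8 + (-11 + 16)*(-10) = 8 + 5*(-10) = 8 - 50 = -42)
1/(a(-482) + C(492)) = 1/(-42 + 32) = 1/(-10) = -⅒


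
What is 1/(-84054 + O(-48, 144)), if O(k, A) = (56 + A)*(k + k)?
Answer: -1/103254 ≈ -9.6849e-6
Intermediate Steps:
O(k, A) = 2*k*(56 + A) (O(k, A) = (56 + A)*(2*k) = 2*k*(56 + A))
1/(-84054 + O(-48, 144)) = 1/(-84054 + 2*(-48)*(56 + 144)) = 1/(-84054 + 2*(-48)*200) = 1/(-84054 - 19200) = 1/(-103254) = -1/103254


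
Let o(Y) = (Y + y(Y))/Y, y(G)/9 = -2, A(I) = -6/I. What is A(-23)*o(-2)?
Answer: 60/23 ≈ 2.6087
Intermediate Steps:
y(G) = -18 (y(G) = 9*(-2) = -18)
o(Y) = (-18 + Y)/Y (o(Y) = (Y - 18)/Y = (-18 + Y)/Y)
A(-23)*o(-2) = (-6/(-23))*((-18 - 2)/(-2)) = (-6*(-1/23))*(-½*(-20)) = (6/23)*10 = 60/23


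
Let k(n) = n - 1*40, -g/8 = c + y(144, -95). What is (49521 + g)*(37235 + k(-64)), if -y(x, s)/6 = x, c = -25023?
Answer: 9528445827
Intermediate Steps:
y(x, s) = -6*x
g = 207096 (g = -8*(-25023 - 6*144) = -8*(-25023 - 864) = -8*(-25887) = 207096)
k(n) = -40 + n (k(n) = n - 40 = -40 + n)
(49521 + g)*(37235 + k(-64)) = (49521 + 207096)*(37235 + (-40 - 64)) = 256617*(37235 - 104) = 256617*37131 = 9528445827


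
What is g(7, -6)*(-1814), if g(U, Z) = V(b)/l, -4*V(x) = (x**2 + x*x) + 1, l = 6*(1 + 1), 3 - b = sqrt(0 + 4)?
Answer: 907/8 ≈ 113.38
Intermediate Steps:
b = 1 (b = 3 - sqrt(0 + 4) = 3 - sqrt(4) = 3 - 1*2 = 3 - 2 = 1)
l = 12 (l = 6*2 = 12)
V(x) = -1/4 - x**2/2 (V(x) = -((x**2 + x*x) + 1)/4 = -((x**2 + x**2) + 1)/4 = -(2*x**2 + 1)/4 = -(1 + 2*x**2)/4 = -1/4 - x**2/2)
g(U, Z) = -1/16 (g(U, Z) = (-1/4 - 1/2*1**2)/12 = (-1/4 - 1/2*1)*(1/12) = (-1/4 - 1/2)*(1/12) = -3/4*1/12 = -1/16)
g(7, -6)*(-1814) = -1/16*(-1814) = 907/8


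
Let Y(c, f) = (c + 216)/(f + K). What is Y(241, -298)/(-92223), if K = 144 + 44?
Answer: 457/10144530 ≈ 4.5049e-5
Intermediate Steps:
K = 188
Y(c, f) = (216 + c)/(188 + f) (Y(c, f) = (c + 216)/(f + 188) = (216 + c)/(188 + f))
Y(241, -298)/(-92223) = ((216 + 241)/(188 - 298))/(-92223) = (457/(-110))*(-1/92223) = -1/110*457*(-1/92223) = -457/110*(-1/92223) = 457/10144530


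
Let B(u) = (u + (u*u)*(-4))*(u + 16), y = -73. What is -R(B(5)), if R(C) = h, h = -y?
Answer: -73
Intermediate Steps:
B(u) = (16 + u)*(u - 4*u**2) (B(u) = (u + u**2*(-4))*(16 + u) = (u - 4*u**2)*(16 + u) = (16 + u)*(u - 4*u**2))
h = 73 (h = -1*(-73) = 73)
R(C) = 73
-R(B(5)) = -1*73 = -73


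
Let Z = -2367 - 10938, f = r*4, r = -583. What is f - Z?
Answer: 10973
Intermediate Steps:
f = -2332 (f = -583*4 = -2332)
Z = -13305
f - Z = -2332 - 1*(-13305) = -2332 + 13305 = 10973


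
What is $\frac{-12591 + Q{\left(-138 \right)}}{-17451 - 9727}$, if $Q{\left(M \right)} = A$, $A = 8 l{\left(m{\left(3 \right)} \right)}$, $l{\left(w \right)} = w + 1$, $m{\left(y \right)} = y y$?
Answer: $\frac{12511}{27178} \approx 0.46034$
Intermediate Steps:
$m{\left(y \right)} = y^{2}$
$l{\left(w \right)} = 1 + w$
$A = 80$ ($A = 8 \left(1 + 3^{2}\right) = 8 \left(1 + 9\right) = 8 \cdot 10 = 80$)
$Q{\left(M \right)} = 80$
$\frac{-12591 + Q{\left(-138 \right)}}{-17451 - 9727} = \frac{-12591 + 80}{-17451 - 9727} = - \frac{12511}{-27178} = \left(-12511\right) \left(- \frac{1}{27178}\right) = \frac{12511}{27178}$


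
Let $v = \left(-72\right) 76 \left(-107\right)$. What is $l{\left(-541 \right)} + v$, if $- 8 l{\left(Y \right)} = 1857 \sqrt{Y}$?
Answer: $585504 - \frac{1857 i \sqrt{541}}{8} \approx 5.855 \cdot 10^{5} - 5399.1 i$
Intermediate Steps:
$v = 585504$ ($v = \left(-5472\right) \left(-107\right) = 585504$)
$l{\left(Y \right)} = - \frac{1857 \sqrt{Y}}{8}$
$l{\left(-541 \right)} + v = - \frac{1857 \sqrt{-541}}{8} + 585504 = - \frac{1857 i \sqrt{541}}{8} + 585504 = 585504 - \frac{1857 i \sqrt{541}}{8}$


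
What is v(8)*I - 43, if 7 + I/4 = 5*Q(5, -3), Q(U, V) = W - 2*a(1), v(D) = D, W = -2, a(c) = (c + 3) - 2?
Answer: -1227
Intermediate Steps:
a(c) = 1 + c (a(c) = (3 + c) - 2 = 1 + c)
Q(U, V) = -6 (Q(U, V) = -2 - 2*(1 + 1) = -2 - 2*2 = -2 - 4 = -6)
I = -148 (I = -28 + 4*(5*(-6)) = -28 + 4*(-30) = -28 - 120 = -148)
v(8)*I - 43 = 8*(-148) - 43 = -1184 - 43 = -1227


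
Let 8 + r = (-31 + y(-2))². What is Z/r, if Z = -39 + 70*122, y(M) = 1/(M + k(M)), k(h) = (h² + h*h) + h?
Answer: 136016/15001 ≈ 9.0671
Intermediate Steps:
k(h) = h + 2*h² (k(h) = (h² + h²) + h = 2*h² + h = h + 2*h²)
y(M) = 1/(M + M*(1 + 2*M))
Z = 8501 (Z = -39 + 8540 = 8501)
r = 15001/16 (r = -8 + (-31 + (½)/(-2*(1 - 2)))² = -8 + (-31 + (½)*(-½)/(-1))² = -8 + (-31 + (½)*(-½)*(-1))² = -8 + (-31 + ¼)² = -8 + (-123/4)² = -8 + 15129/16 = 15001/16 ≈ 937.56)
Z/r = 8501/(15001/16) = 8501*(16/15001) = 136016/15001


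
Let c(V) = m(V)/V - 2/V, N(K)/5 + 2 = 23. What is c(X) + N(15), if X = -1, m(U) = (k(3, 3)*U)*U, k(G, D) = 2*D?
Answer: 101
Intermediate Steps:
N(K) = 105 (N(K) = -10 + 5*23 = -10 + 115 = 105)
m(U) = 6*U² (m(U) = ((2*3)*U)*U = (6*U)*U = 6*U²)
c(V) = -2/V + 6*V (c(V) = (6*V²)/V - 2/V = 6*V - 2/V = -2/V + 6*V)
c(X) + N(15) = (-2/(-1) + 6*(-1)) + 105 = (-2*(-1) - 6) + 105 = (2 - 6) + 105 = -4 + 105 = 101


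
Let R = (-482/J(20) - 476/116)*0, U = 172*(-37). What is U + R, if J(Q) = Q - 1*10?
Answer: -6364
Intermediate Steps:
J(Q) = -10 + Q (J(Q) = Q - 10 = -10 + Q)
U = -6364
R = 0 (R = (-482/(-10 + 20) - 476/116)*0 = (-482/10 - 476*1/116)*0 = (-482*1/10 - 119/29)*0 = (-241/5 - 119/29)*0 = -7584/145*0 = 0)
U + R = -6364 + 0 = -6364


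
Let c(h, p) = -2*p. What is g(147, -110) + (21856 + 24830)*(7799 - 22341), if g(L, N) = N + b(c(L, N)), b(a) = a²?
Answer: -678859522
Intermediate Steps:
g(L, N) = N + 4*N² (g(L, N) = N + (-2*N)² = N + 4*N²)
g(147, -110) + (21856 + 24830)*(7799 - 22341) = -110*(1 + 4*(-110)) + (21856 + 24830)*(7799 - 22341) = -110*(1 - 440) + 46686*(-14542) = -110*(-439) - 678907812 = 48290 - 678907812 = -678859522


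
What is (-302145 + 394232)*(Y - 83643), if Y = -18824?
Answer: -9435878629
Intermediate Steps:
(-302145 + 394232)*(Y - 83643) = (-302145 + 394232)*(-18824 - 83643) = 92087*(-102467) = -9435878629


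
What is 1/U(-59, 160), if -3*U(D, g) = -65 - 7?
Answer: 1/24 ≈ 0.041667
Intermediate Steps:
U(D, g) = 24 (U(D, g) = -(-65 - 7)/3 = -⅓*(-72) = 24)
1/U(-59, 160) = 1/24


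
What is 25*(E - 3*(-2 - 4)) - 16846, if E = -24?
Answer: -16996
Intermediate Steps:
25*(E - 3*(-2 - 4)) - 16846 = 25*(-24 - 3*(-2 - 4)) - 16846 = 25*(-24 - 3*(-6)) - 16846 = 25*(-24 - 1*(-18)) - 16846 = 25*(-24 + 18) - 16846 = 25*(-6) - 16846 = -150 - 16846 = -16996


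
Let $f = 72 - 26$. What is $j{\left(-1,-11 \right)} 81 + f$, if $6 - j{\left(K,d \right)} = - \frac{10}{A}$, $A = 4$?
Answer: $\frac{1469}{2} \approx 734.5$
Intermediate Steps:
$f = 46$
$j{\left(K,d \right)} = \frac{17}{2}$ ($j{\left(K,d \right)} = 6 - - \frac{10}{4} = 6 - \left(-10\right) \frac{1}{4} = 6 - - \frac{5}{2} = 6 + \frac{5}{2} = \frac{17}{2}$)
$j{\left(-1,-11 \right)} 81 + f = \frac{17}{2} \cdot 81 + 46 = \frac{1377}{2} + 46 = \frac{1469}{2}$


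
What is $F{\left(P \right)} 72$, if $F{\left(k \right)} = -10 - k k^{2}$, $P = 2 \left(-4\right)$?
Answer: $36144$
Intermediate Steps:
$P = -8$
$F{\left(k \right)} = -10 - k^{3}$
$F{\left(P \right)} 72 = \left(-10 - \left(-8\right)^{3}\right) 72 = \left(-10 - -512\right) 72 = \left(-10 + 512\right) 72 = 502 \cdot 72 = 36144$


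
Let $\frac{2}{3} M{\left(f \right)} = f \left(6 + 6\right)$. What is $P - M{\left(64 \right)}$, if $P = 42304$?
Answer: $41152$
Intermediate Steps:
$M{\left(f \right)} = 18 f$ ($M{\left(f \right)} = \frac{3 f \left(6 + 6\right)}{2} = \frac{3 f 12}{2} = \frac{3 \cdot 12 f}{2} = 18 f$)
$P - M{\left(64 \right)} = 42304 - 18 \cdot 64 = 42304 - 1152 = 41152$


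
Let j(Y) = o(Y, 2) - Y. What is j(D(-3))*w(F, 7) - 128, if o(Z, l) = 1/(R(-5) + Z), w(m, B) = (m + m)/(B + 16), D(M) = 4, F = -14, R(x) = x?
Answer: -2804/23 ≈ -121.91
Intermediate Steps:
w(m, B) = 2*m/(16 + B) (w(m, B) = (2*m)/(16 + B) = 2*m/(16 + B))
o(Z, l) = 1/(-5 + Z)
j(Y) = 1/(-5 + Y) - Y
j(D(-3))*w(F, 7) - 128 = ((1 - 1*4*(-5 + 4))/(-5 + 4))*(2*(-14)/(16 + 7)) - 128 = ((1 - 1*4*(-1))/(-1))*(2*(-14)/23) - 128 = (-(1 + 4))*(2*(-14)*(1/23)) - 128 = -1*5*(-28/23) - 128 = -5*(-28/23) - 128 = 140/23 - 128 = -2804/23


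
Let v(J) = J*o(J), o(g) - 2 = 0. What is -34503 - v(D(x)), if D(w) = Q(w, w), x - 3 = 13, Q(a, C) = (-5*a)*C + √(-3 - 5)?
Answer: -31943 - 4*I*√2 ≈ -31943.0 - 5.6569*I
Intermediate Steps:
o(g) = 2 (o(g) = 2 + 0 = 2)
Q(a, C) = -5*C*a + 2*I*√2 (Q(a, C) = -5*C*a + √(-8) = -5*C*a + 2*I*√2)
x = 16 (x = 3 + 13 = 16)
D(w) = -5*w² + 2*I*√2 (D(w) = -5*w*w + 2*I*√2 = -5*w² + 2*I*√2)
v(J) = 2*J (v(J) = J*2 = 2*J)
-34503 - v(D(x)) = -34503 - 2*(-5*16² + 2*I*√2) = -34503 - 2*(-5*256 + 2*I*√2) = -34503 - 2*(-1280 + 2*I*√2) = -34503 - (-2560 + 4*I*√2) = -34503 + (2560 - 4*I*√2) = -31943 - 4*I*√2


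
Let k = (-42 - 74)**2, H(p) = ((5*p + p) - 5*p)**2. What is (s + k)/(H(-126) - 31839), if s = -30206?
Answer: 16750/15963 ≈ 1.0493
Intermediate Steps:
H(p) = p**2 (H(p) = (6*p - 5*p)**2 = p**2)
k = 13456 (k = (-116)**2 = 13456)
(s + k)/(H(-126) - 31839) = (-30206 + 13456)/((-126)**2 - 31839) = -16750/(15876 - 31839) = -16750/(-15963) = -16750*(-1/15963) = 16750/15963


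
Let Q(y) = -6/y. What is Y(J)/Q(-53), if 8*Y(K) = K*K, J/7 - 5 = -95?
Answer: 1752975/4 ≈ 4.3824e+5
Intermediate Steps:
J = -630 (J = 35 + 7*(-95) = 35 - 665 = -630)
Y(K) = K²/8 (Y(K) = (K*K)/8 = K²/8)
Y(J)/Q(-53) = ((⅛)*(-630)²)/((-6/(-53))) = ((⅛)*396900)/((-6*(-1/53))) = 99225/(2*(6/53)) = (99225/2)*(53/6) = 1752975/4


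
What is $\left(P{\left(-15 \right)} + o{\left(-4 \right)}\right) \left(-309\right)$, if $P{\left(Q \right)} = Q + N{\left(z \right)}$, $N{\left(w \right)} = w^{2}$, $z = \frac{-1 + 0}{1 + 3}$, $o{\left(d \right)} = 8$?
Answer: $\frac{34299}{16} \approx 2143.7$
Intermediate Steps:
$z = - \frac{1}{4} \approx -0.25$
$P{\left(Q \right)} = \frac{1}{16} + Q$ ($P{\left(Q \right)} = Q + \left(- \frac{1}{4}\right)^{2} = Q + \frac{1}{16} = \frac{1}{16} + Q$)
$\left(P{\left(-15 \right)} + o{\left(-4 \right)}\right) \left(-309\right) = \left(\left(\frac{1}{16} - 15\right) + 8\right) \left(-309\right) = \left(- \frac{239}{16} + 8\right) \left(-309\right) = \left(- \frac{111}{16}\right) \left(-309\right) = \frac{34299}{16}$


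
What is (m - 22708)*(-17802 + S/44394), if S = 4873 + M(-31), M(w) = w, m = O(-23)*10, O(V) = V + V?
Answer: 3051600713088/7399 ≈ 4.1243e+8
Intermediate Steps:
O(V) = 2*V
m = -460 (m = (2*(-23))*10 = -46*10 = -460)
S = 4842 (S = 4873 - 31 = 4842)
(m - 22708)*(-17802 + S/44394) = (-460 - 22708)*(-17802 + 4842/44394) = -23168*(-17802 + 4842*(1/44394)) = -23168*(-17802 + 807/7399) = -23168*(-131716191/7399) = 3051600713088/7399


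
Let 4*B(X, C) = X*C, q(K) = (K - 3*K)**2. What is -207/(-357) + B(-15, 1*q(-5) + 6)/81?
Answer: -27809/6426 ≈ -4.3276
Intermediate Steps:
q(K) = 4*K**2 (q(K) = (-2*K)**2 = 4*K**2)
B(X, C) = C*X/4 (B(X, C) = (X*C)/4 = (C*X)/4 = C*X/4)
-207/(-357) + B(-15, 1*q(-5) + 6)/81 = -207/(-357) + ((1/4)*(1*(4*(-5)**2) + 6)*(-15))/81 = -207*(-1/357) + ((1/4)*(1*(4*25) + 6)*(-15))*(1/81) = 69/119 + ((1/4)*(1*100 + 6)*(-15))*(1/81) = 69/119 + ((1/4)*(100 + 6)*(-15))*(1/81) = 69/119 + ((1/4)*106*(-15))*(1/81) = 69/119 - 795/2*1/81 = 69/119 - 265/54 = -27809/6426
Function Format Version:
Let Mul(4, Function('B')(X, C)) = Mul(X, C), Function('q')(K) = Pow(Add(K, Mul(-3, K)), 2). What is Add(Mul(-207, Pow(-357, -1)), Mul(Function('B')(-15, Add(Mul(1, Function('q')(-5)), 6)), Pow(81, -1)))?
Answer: Rational(-27809, 6426) ≈ -4.3276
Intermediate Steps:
Function('q')(K) = Mul(4, Pow(K, 2)) (Function('q')(K) = Pow(Mul(-2, K), 2) = Mul(4, Pow(K, 2)))
Function('B')(X, C) = Mul(Rational(1, 4), C, X) (Function('B')(X, C) = Mul(Rational(1, 4), Mul(X, C)) = Mul(Rational(1, 4), Mul(C, X)) = Mul(Rational(1, 4), C, X))
Add(Mul(-207, Pow(-357, -1)), Mul(Function('B')(-15, Add(Mul(1, Function('q')(-5)), 6)), Pow(81, -1))) = Add(Mul(-207, Pow(-357, -1)), Mul(Mul(Rational(1, 4), Add(Mul(1, Mul(4, Pow(-5, 2))), 6), -15), Pow(81, -1))) = Add(Mul(-207, Rational(-1, 357)), Mul(Mul(Rational(1, 4), Add(Mul(1, Mul(4, 25)), 6), -15), Rational(1, 81))) = Add(Rational(69, 119), Mul(Mul(Rational(1, 4), Add(Mul(1, 100), 6), -15), Rational(1, 81))) = Add(Rational(69, 119), Mul(Mul(Rational(1, 4), Add(100, 6), -15), Rational(1, 81))) = Add(Rational(69, 119), Mul(Mul(Rational(1, 4), 106, -15), Rational(1, 81))) = Add(Rational(69, 119), Mul(Rational(-795, 2), Rational(1, 81))) = Add(Rational(69, 119), Rational(-265, 54)) = Rational(-27809, 6426)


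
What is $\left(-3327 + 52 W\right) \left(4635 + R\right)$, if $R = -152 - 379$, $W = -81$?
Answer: $-30940056$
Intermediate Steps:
$R = -531$
$\left(-3327 + 52 W\right) \left(4635 + R\right) = \left(-3327 + 52 \left(-81\right)\right) \left(4635 - 531\right) = \left(-3327 - 4212\right) 4104 = \left(-7539\right) 4104 = -30940056$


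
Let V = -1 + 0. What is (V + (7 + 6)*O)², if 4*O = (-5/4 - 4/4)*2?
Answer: 15625/64 ≈ 244.14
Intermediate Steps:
O = -9/8 (O = ((-5/4 - 4/4)*2)/4 = ((-5*¼ - 4*¼)*2)/4 = ((-5/4 - 1)*2)/4 = (-9/4*2)/4 = (¼)*(-9/2) = -9/8 ≈ -1.1250)
V = -1
(V + (7 + 6)*O)² = (-1 + (7 + 6)*(-9/8))² = (-1 + 13*(-9/8))² = (-1 - 117/8)² = (-125/8)² = 15625/64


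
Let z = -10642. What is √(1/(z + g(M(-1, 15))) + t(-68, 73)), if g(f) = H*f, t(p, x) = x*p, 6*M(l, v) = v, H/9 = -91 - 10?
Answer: I*√3311669315982/25829 ≈ 70.456*I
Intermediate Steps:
H = -909 (H = 9*(-91 - 10) = 9*(-101) = -909)
M(l, v) = v/6
t(p, x) = p*x
g(f) = -909*f
√(1/(z + g(M(-1, 15))) + t(-68, 73)) = √(1/(-10642 - 303*15/2) - 68*73) = √(1/(-10642 - 909*5/2) - 4964) = √(1/(-10642 - 4545/2) - 4964) = √(1/(-25829/2) - 4964) = √(-2/25829 - 4964) = √(-128215158/25829) = I*√3311669315982/25829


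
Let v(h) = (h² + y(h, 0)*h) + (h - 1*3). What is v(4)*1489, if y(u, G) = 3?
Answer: 43181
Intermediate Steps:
v(h) = -3 + h² + 4*h (v(h) = (h² + 3*h) + (h - 1*3) = (h² + 3*h) + (h - 3) = (h² + 3*h) + (-3 + h) = -3 + h² + 4*h)
v(4)*1489 = (-3 + 4² + 4*4)*1489 = (-3 + 16 + 16)*1489 = 29*1489 = 43181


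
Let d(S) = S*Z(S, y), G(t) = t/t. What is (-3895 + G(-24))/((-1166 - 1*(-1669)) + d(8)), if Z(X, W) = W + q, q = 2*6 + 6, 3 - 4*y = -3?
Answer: -3894/659 ≈ -5.9090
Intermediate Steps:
y = 3/2 (y = ¾ - ¼*(-3) = ¾ + ¾ = 3/2 ≈ 1.5000)
q = 18 (q = 12 + 6 = 18)
G(t) = 1
Z(X, W) = 18 + W (Z(X, W) = W + 18 = 18 + W)
d(S) = 39*S/2 (d(S) = S*(18 + 3/2) = S*(39/2) = 39*S/2)
(-3895 + G(-24))/((-1166 - 1*(-1669)) + d(8)) = (-3895 + 1)/((-1166 - 1*(-1669)) + (39/2)*8) = -3894/((-1166 + 1669) + 156) = -3894/(503 + 156) = -3894/659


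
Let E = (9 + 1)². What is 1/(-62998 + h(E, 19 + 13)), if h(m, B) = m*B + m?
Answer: -1/59698 ≈ -1.6751e-5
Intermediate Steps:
E = 100 (E = 10² = 100)
h(m, B) = m + B*m (h(m, B) = B*m + m = m + B*m)
1/(-62998 + h(E, 19 + 13)) = 1/(-62998 + 100*(1 + (19 + 13))) = 1/(-62998 + 100*(1 + 32)) = 1/(-62998 + 100*33) = 1/(-62998 + 3300) = 1/(-59698) = -1/59698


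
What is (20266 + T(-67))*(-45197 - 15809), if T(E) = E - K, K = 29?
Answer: -1230491020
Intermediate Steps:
T(E) = -29 + E (T(E) = E - 1*29 = E - 29 = -29 + E)
(20266 + T(-67))*(-45197 - 15809) = (20266 + (-29 - 67))*(-45197 - 15809) = (20266 - 96)*(-61006) = 20170*(-61006) = -1230491020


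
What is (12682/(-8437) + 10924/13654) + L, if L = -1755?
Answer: -101127442365/57599399 ≈ -1755.7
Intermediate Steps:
(12682/(-8437) + 10924/13654) + L = (12682/(-8437) + 10924/13654) - 1755 = (12682*(-1/8437) + 10924*(1/13654)) - 1755 = (-12682/8437 + 5462/6827) - 1755 = -40497120/57599399 - 1755 = -101127442365/57599399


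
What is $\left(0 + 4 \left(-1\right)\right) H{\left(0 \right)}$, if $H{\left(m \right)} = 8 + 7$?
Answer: $-60$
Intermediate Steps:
$H{\left(m \right)} = 15$
$\left(0 + 4 \left(-1\right)\right) H{\left(0 \right)} = \left(0 + 4 \left(-1\right)\right) 15 = \left(0 - 4\right) 15 = \left(-4\right) 15 = -60$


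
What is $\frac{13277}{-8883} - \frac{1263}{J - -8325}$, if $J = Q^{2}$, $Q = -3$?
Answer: $- \frac{13541083}{8225658} \approx -1.6462$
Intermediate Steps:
$J = 9$ ($J = \left(-3\right)^{2} = 9$)
$\frac{13277}{-8883} - \frac{1263}{J - -8325} = \frac{13277}{-8883} - \frac{1263}{9 - -8325} = 13277 \left(- \frac{1}{8883}\right) - \frac{1263}{9 + 8325} = - \frac{13277}{8883} - \frac{1263}{8334} = - \frac{13277}{8883} - \frac{421}{2778} = - \frac{13541083}{8225658}$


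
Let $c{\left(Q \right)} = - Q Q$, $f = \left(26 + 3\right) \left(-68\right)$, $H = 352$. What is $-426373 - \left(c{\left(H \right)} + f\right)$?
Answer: $-300497$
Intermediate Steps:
$f = -1972$ ($f = 29 \left(-68\right) = -1972$)
$c{\left(Q \right)} = - Q^{2}$
$-426373 - \left(c{\left(H \right)} + f\right) = -426373 - \left(- 352^{2} - 1972\right) = -426373 - \left(\left(-1\right) 123904 - 1972\right) = -426373 - \left(-123904 - 1972\right) = -426373 - -125876 = -426373 + 125876 = -300497$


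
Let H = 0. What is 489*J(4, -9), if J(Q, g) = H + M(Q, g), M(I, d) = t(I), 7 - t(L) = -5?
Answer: 5868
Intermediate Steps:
t(L) = 12 (t(L) = 7 - 1*(-5) = 7 + 5 = 12)
M(I, d) = 12
J(Q, g) = 12 (J(Q, g) = 0 + 12 = 12)
489*J(4, -9) = 489*12 = 5868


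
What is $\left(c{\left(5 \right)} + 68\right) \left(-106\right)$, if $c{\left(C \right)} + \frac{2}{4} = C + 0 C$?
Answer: $-7685$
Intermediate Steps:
$c{\left(C \right)} = - \frac{1}{2} + C$ ($c{\left(C \right)} = - \frac{1}{2} + \left(C + 0 C\right) = - \frac{1}{2} + \left(C + 0\right) = - \frac{1}{2} + C$)
$\left(c{\left(5 \right)} + 68\right) \left(-106\right) = \left(\left(- \frac{1}{2} + 5\right) + 68\right) \left(-106\right) = \left(\frac{9}{2} + 68\right) \left(-106\right) = \frac{145}{2} \left(-106\right) = -7685$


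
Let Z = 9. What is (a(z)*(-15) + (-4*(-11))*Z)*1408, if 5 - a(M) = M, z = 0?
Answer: 451968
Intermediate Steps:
a(M) = 5 - M
(a(z)*(-15) + (-4*(-11))*Z)*1408 = ((5 - 1*0)*(-15) - 4*(-11)*9)*1408 = ((5 + 0)*(-15) + 44*9)*1408 = (5*(-15) + 396)*1408 = (-75 + 396)*1408 = 321*1408 = 451968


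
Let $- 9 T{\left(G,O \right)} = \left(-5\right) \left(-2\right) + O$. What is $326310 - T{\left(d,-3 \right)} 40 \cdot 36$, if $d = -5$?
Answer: $327430$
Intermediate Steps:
$T{\left(G,O \right)} = - \frac{10}{9} - \frac{O}{9}$ ($T{\left(G,O \right)} = - \frac{\left(-5\right) \left(-2\right) + O}{9} = - \frac{10 + O}{9} = - \frac{10}{9} - \frac{O}{9}$)
$326310 - T{\left(d,-3 \right)} 40 \cdot 36 = 326310 - \left(- \frac{10}{9} - - \frac{1}{3}\right) 40 \cdot 36 = 326310 - \left(- \frac{10}{9} + \frac{1}{3}\right) 40 \cdot 36 = 326310 - \left(- \frac{7}{9}\right) 40 \cdot 36 = 326310 - \left(- \frac{280}{9}\right) 36 = 326310 - -1120 = 326310 + 1120 = 327430$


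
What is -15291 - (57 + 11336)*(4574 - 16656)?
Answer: 137634935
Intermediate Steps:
-15291 - (57 + 11336)*(4574 - 16656) = -15291 - 11393*(-12082) = -15291 - 1*(-137650226) = -15291 + 137650226 = 137634935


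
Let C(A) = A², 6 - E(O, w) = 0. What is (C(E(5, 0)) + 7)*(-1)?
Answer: -43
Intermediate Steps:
E(O, w) = 6 (E(O, w) = 6 - 1*0 = 6 + 0 = 6)
(C(E(5, 0)) + 7)*(-1) = (6² + 7)*(-1) = (36 + 7)*(-1) = 43*(-1) = -43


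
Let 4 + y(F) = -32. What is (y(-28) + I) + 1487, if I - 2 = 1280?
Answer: 2733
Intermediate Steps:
I = 1282 (I = 2 + 1280 = 1282)
y(F) = -36 (y(F) = -4 - 32 = -36)
(y(-28) + I) + 1487 = (-36 + 1282) + 1487 = 1246 + 1487 = 2733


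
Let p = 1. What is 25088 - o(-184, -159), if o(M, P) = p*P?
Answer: 25247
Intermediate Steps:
o(M, P) = P (o(M, P) = 1*P = P)
25088 - o(-184, -159) = 25088 - 1*(-159) = 25088 + 159 = 25247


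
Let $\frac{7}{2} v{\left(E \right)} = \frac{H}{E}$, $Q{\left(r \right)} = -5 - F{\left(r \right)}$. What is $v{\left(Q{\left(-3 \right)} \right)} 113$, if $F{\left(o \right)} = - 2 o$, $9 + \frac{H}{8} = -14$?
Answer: $\frac{41584}{77} \approx 540.05$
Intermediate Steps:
$H = -184$ ($H = -72 + 8 \left(-14\right) = -72 - 112 = -184$)
$Q{\left(r \right)} = -5 + 2 r$ ($Q{\left(r \right)} = -5 - - 2 r = -5 + 2 r$)
$v{\left(E \right)} = - \frac{368}{7 E}$ ($v{\left(E \right)} = \frac{2 \left(- \frac{184}{E}\right)}{7} = - \frac{368}{7 E}$)
$v{\left(Q{\left(-3 \right)} \right)} 113 = - \frac{368}{7 \left(-5 + 2 \left(-3\right)\right)} 113 = - \frac{368}{7 \left(-5 - 6\right)} 113 = - \frac{368}{7 \left(-11\right)} 113 = \left(- \frac{368}{7}\right) \left(- \frac{1}{11}\right) 113 = \frac{368}{77} \cdot 113 = \frac{41584}{77}$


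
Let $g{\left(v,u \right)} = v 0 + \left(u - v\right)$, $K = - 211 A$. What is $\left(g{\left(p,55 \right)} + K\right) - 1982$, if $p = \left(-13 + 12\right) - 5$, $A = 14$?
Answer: $-4875$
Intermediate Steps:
$K = -2954$ ($K = \left(-211\right) 14 = -2954$)
$p = -6$ ($p = -1 - 5 = -6$)
$g{\left(v,u \right)} = u - v$ ($g{\left(v,u \right)} = 0 + \left(u - v\right) = u - v$)
$\left(g{\left(p,55 \right)} + K\right) - 1982 = \left(\left(55 - -6\right) - 2954\right) - 1982 = \left(\left(55 + 6\right) - 2954\right) - 1982 = \left(61 - 2954\right) - 1982 = -2893 - 1982 = -4875$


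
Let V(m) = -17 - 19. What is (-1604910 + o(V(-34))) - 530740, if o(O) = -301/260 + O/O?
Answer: -555269041/260 ≈ -2.1356e+6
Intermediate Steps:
V(m) = -36
o(O) = -41/260 (o(O) = -301*1/260 + 1 = -301/260 + 1 = -41/260)
(-1604910 + o(V(-34))) - 530740 = (-1604910 - 41/260) - 530740 = -417276641/260 - 530740 = -555269041/260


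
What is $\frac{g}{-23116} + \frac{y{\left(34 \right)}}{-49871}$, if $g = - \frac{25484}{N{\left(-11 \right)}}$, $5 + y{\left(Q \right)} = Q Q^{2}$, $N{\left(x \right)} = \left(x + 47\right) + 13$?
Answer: $- \frac{10810608988}{14122020941} \approx -0.76551$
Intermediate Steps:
$N{\left(x \right)} = 60 + x$ ($N{\left(x \right)} = \left(47 + x\right) + 13 = 60 + x$)
$y{\left(Q \right)} = -5 + Q^{3}$ ($y{\left(Q \right)} = -5 + Q Q^{2} = -5 + Q^{3}$)
$g = - \frac{25484}{49}$ ($g = - \frac{25484}{60 - 11} = - \frac{25484}{49} \approx -520.08$)
$\frac{g}{-23116} + \frac{y{\left(34 \right)}}{-49871} = - \frac{25484}{49 \left(-23116\right)} + \frac{-5 + 34^{3}}{-49871} = \left(- \frac{25484}{49}\right) \left(- \frac{1}{23116}\right) + \left(-5 + 39304\right) \left(- \frac{1}{49871}\right) = \frac{6371}{283171} + 39299 \left(- \frac{1}{49871}\right) = \frac{6371}{283171} - \frac{39299}{49871} = - \frac{10810608988}{14122020941}$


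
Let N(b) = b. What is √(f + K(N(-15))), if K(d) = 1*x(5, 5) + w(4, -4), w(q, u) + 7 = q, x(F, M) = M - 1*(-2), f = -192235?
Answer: 3*I*√21359 ≈ 438.44*I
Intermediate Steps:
x(F, M) = 2 + M (x(F, M) = M + 2 = 2 + M)
w(q, u) = -7 + q
K(d) = 4 (K(d) = 1*(2 + 5) + (-7 + 4) = 1*7 - 3 = 7 - 3 = 4)
√(f + K(N(-15))) = √(-192235 + 4) = √(-192231) = 3*I*√21359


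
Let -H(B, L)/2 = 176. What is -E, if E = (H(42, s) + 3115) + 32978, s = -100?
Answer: -35741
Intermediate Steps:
H(B, L) = -352 (H(B, L) = -2*176 = -352)
E = 35741 (E = (-352 + 3115) + 32978 = 2763 + 32978 = 35741)
-E = -1*35741 = -35741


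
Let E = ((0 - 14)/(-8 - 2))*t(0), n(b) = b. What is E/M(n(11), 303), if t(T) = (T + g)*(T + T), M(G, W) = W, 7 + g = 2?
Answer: 0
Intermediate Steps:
g = -5 (g = -7 + 2 = -5)
t(T) = 2*T*(-5 + T) (t(T) = (T - 5)*(T + T) = (-5 + T)*(2*T) = 2*T*(-5 + T))
E = 0 (E = ((0 - 14)/(-8 - 2))*(2*0*(-5 + 0)) = (-14/(-10))*(2*0*(-5)) = -1/10*(-14)*0 = (7/5)*0 = 0)
E/M(n(11), 303) = 0/303 = 0*(1/303) = 0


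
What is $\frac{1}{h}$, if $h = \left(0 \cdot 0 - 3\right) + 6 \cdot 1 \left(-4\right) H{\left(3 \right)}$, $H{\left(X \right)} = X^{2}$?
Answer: $- \frac{1}{219} \approx -0.0045662$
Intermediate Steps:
$h = -219$ ($h = \left(0 \cdot 0 - 3\right) + 6 \cdot 1 \left(-4\right) 3^{2} = \left(0 - 3\right) + 6 \left(-4\right) 9 = -3 - 216 = -219$)
$\frac{1}{h} = \frac{1}{-219} = - \frac{1}{219}$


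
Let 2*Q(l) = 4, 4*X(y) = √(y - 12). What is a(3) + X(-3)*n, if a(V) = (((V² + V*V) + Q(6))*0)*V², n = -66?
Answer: -33*I*√15/2 ≈ -63.904*I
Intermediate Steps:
X(y) = √(-12 + y)/4 (X(y) = √(y - 12)/4 = √(-12 + y)/4)
Q(l) = 2 (Q(l) = (½)*4 = 2)
a(V) = 0 (a(V) = (((V² + V*V) + 2)*0)*V² = (((V² + V²) + 2)*0)*V² = ((2*V² + 2)*0)*V² = ((2 + 2*V²)*0)*V² = 0*V² = 0)
a(3) + X(-3)*n = 0 + (√(-12 - 3)/4)*(-66) = 0 + (√(-15)/4)*(-66) = 0 + ((I*√15)/4)*(-66) = 0 + (I*√15/4)*(-66) = 0 - 33*I*√15/2 = -33*I*√15/2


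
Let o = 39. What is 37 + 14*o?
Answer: 583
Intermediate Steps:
37 + 14*o = 37 + 14*39 = 37 + 546 = 583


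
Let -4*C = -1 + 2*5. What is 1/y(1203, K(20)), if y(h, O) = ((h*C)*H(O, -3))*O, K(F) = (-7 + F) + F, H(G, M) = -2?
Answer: 2/357291 ≈ 5.5977e-6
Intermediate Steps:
C = -9/4 (C = -(-1 + 2*5)/4 = -(-1 + 10)/4 = -¼*9 = -9/4 ≈ -2.2500)
K(F) = -7 + 2*F
y(h, O) = 9*O*h/2 (y(h, O) = ((h*(-9/4))*(-2))*O = (-9*h/4*(-2))*O = (9*h/2)*O = 9*O*h/2)
1/y(1203, K(20)) = 1/((9/2)*(-7 + 2*20)*1203) = 1/((9/2)*(-7 + 40)*1203) = 1/((9/2)*33*1203) = 1/(357291/2) = 2/357291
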